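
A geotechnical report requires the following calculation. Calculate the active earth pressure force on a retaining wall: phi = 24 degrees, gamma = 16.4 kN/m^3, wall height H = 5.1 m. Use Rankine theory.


Compute active earth pressure coefficient:
Ka = tan^2(45 - phi/2) = tan^2(33.0) = 0.42173
Compute active force:
Pa = 0.5 * Ka * gamma * H^2
Pa = 0.5 * 0.42173 * 16.4 * 5.1^2
Pa = 89.95 kN/m


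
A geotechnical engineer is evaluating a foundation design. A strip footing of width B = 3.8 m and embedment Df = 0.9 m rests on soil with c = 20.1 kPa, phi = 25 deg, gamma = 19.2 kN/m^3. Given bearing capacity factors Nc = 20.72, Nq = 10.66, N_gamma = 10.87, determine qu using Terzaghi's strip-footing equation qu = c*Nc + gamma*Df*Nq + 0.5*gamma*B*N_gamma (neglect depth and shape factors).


Compute qu = c*Nc + gamma*Df*Nq + 0.5*gamma*B*N_gamma
Term 1: 20.1 * 20.72 = 416.472
Term 2: 19.2 * 0.9 * 10.66 = 184.2048
Term 3: 0.5 * 19.2 * 3.8 * 10.87 = 396.5376
qu = 416.472 + 184.2048 + 396.5376
qu = 997.21 kPa


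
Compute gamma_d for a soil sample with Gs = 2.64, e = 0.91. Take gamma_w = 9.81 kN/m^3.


Using gamma_d = Gs * gamma_w / (1 + e)
gamma_d = 2.64 * 9.81 / (1 + 0.91)
gamma_d = 2.64 * 9.81 / 1.91
gamma_d = 13.559 kN/m^3


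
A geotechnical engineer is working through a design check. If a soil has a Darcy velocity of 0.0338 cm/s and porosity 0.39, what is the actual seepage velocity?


Using v_s = v_d / n
v_s = 0.0338 / 0.39
v_s = 0.08667 cm/s


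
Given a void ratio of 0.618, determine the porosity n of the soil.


Using the relation n = e / (1 + e)
n = 0.618 / (1 + 0.618)
n = 0.618 / 1.618
n = 0.382


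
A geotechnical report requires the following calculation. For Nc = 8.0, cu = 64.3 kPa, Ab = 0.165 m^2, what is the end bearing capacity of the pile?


Result: 84.88 kN

Derivation:
Using Qb = Nc * cu * Ab
Qb = 8.0 * 64.3 * 0.165
Qb = 84.88 kN


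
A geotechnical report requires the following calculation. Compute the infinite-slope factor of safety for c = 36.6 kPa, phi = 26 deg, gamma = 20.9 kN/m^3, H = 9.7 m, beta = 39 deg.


Using Fs = c / (gamma*H*sin(beta)*cos(beta)) + tan(phi)/tan(beta)
Cohesion contribution = 36.6 / (20.9*9.7*sin(39)*cos(39))
Cohesion contribution = 0.369138
Friction contribution = tan(26)/tan(39) = 0.6023
Fs = 0.369138 + 0.6023
Fs = 0.971


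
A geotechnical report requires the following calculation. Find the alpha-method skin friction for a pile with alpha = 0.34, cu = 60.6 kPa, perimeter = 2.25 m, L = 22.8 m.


Using Qs = alpha * cu * perimeter * L
Qs = 0.34 * 60.6 * 2.25 * 22.8
Qs = 1056.99 kN


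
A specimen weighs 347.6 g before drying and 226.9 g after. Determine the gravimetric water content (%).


Using w = (m_wet - m_dry) / m_dry * 100
m_wet - m_dry = 347.6 - 226.9 = 120.7 g
w = 120.7 / 226.9 * 100
w = 53.2 %


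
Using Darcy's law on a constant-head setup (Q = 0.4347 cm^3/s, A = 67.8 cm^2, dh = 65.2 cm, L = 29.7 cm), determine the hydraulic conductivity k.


Compute hydraulic gradient:
i = dh / L = 65.2 / 29.7 = 2.19529
Then apply Darcy's law:
k = Q / (A * i)
k = 0.4347 / (67.8 * 2.19529)
k = 0.4347 / 148.84
k = 0.002921 cm/s


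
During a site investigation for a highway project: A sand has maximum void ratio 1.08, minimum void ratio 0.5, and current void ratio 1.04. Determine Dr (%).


Using Dr = (e_max - e) / (e_max - e_min) * 100
e_max - e = 1.08 - 1.04 = 0.04
e_max - e_min = 1.08 - 0.5 = 0.58
Dr = 0.04 / 0.58 * 100
Dr = 6.9 %


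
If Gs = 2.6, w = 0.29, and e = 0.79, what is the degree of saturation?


Using S = Gs * w / e
S = 2.6 * 0.29 / 0.79
S = 0.9544


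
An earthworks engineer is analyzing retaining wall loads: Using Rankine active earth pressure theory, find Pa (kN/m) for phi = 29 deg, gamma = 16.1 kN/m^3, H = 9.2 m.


Compute active earth pressure coefficient:
Ka = tan^2(45 - phi/2) = tan^2(30.5) = 0.346974
Compute active force:
Pa = 0.5 * Ka * gamma * H^2
Pa = 0.5 * 0.346974 * 16.1 * 9.2^2
Pa = 236.41 kN/m


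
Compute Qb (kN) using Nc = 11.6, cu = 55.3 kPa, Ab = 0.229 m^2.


Using Qb = Nc * cu * Ab
Qb = 11.6 * 55.3 * 0.229
Qb = 146.9 kN


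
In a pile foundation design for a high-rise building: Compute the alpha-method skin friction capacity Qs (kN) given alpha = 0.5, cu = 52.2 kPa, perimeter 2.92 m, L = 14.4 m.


Result: 1097.45 kN

Derivation:
Using Qs = alpha * cu * perimeter * L
Qs = 0.5 * 52.2 * 2.92 * 14.4
Qs = 1097.45 kN


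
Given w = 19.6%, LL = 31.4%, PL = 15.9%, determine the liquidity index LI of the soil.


Result: 0.239

Derivation:
First compute the plasticity index:
PI = LL - PL = 31.4 - 15.9 = 15.5
Then compute the liquidity index:
LI = (w - PL) / PI
LI = (19.6 - 15.9) / 15.5
LI = 0.239


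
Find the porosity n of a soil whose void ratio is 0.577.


Using the relation n = e / (1 + e)
n = 0.577 / (1 + 0.577)
n = 0.577 / 1.577
n = 0.3659


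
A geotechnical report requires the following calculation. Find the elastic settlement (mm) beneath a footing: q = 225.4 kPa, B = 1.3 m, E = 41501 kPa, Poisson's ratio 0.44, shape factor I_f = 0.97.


Using Se = q * B * (1 - nu^2) * I_f / E
1 - nu^2 = 1 - 0.44^2 = 0.8064
Se = 225.4 * 1.3 * 0.8064 * 0.97 / 41501
Se = 0.005523 m
Convert to mm: Se = 0.005523 * 1000 = 5.523 mm


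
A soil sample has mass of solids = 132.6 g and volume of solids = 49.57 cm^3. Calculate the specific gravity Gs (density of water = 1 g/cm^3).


Result: 2.675

Derivation:
Using Gs = m_s / (V_s * rho_w)
Since rho_w = 1 g/cm^3:
Gs = 132.6 / 49.57
Gs = 2.675


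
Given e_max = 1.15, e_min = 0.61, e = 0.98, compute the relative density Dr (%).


Using Dr = (e_max - e) / (e_max - e_min) * 100
e_max - e = 1.15 - 0.98 = 0.17
e_max - e_min = 1.15 - 0.61 = 0.54
Dr = 0.17 / 0.54 * 100
Dr = 31.48 %


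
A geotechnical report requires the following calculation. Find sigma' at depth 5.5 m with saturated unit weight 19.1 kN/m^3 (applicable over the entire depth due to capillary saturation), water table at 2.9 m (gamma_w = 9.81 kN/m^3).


Total stress = gamma_sat * depth
sigma = 19.1 * 5.5 = 105.05 kPa
Pore water pressure u = gamma_w * (depth - d_wt)
u = 9.81 * (5.5 - 2.9) = 25.506 kPa
Effective stress = sigma - u
sigma' = 105.05 - 25.506 = 79.54 kPa


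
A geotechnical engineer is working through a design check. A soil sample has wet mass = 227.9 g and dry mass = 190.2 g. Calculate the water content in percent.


Result: 19.82 %

Derivation:
Using w = (m_wet - m_dry) / m_dry * 100
m_wet - m_dry = 227.9 - 190.2 = 37.7 g
w = 37.7 / 190.2 * 100
w = 19.82 %


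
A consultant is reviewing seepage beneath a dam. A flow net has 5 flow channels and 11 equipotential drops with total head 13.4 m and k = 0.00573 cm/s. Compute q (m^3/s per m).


Result: 0.000349 m^3/s per m

Derivation:
Convert k to m/s for unit consistency with H:
k = 0.00573 cm/s = 0.00573 / 100 m/s = 5.73e-05 m/s
Using q = k * H * Nf / Nd
Nf / Nd = 5 / 11 = 0.4545
q = 5.73e-05 * 13.4 * 0.4545
q = 0.000349 m^3/s per m


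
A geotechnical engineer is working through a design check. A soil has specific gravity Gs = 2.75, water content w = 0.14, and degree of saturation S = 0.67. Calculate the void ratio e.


Using the relation e = Gs * w / S
e = 2.75 * 0.14 / 0.67
e = 0.5746


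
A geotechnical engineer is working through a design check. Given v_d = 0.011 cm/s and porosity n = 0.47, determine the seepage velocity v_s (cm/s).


Using v_s = v_d / n
v_s = 0.011 / 0.47
v_s = 0.0234 cm/s


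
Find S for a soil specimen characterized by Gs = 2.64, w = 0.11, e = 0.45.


Result: 0.6453

Derivation:
Using S = Gs * w / e
S = 2.64 * 0.11 / 0.45
S = 0.6453


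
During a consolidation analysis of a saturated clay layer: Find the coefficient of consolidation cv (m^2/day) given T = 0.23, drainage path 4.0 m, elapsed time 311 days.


Result: 0.01183 m^2/day

Derivation:
Using cv = T * H_dr^2 / t
H_dr^2 = 4.0^2 = 16.0
cv = 0.23 * 16.0 / 311
cv = 0.01183 m^2/day


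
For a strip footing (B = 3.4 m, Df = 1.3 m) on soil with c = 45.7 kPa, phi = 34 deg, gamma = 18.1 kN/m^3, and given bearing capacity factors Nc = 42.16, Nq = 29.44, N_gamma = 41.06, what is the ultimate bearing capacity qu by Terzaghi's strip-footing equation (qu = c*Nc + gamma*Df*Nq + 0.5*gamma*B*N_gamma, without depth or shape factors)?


Compute qu = c*Nc + gamma*Df*Nq + 0.5*gamma*B*N_gamma
Term 1: 45.7 * 42.16 = 1926.712
Term 2: 18.1 * 1.3 * 29.44 = 692.7232
Term 3: 0.5 * 18.1 * 3.4 * 41.06 = 1263.4162
qu = 1926.712 + 692.7232 + 1263.4162
qu = 3882.85 kPa


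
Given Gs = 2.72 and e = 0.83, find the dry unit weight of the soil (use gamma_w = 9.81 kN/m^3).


Result: 14.581 kN/m^3

Derivation:
Using gamma_d = Gs * gamma_w / (1 + e)
gamma_d = 2.72 * 9.81 / (1 + 0.83)
gamma_d = 2.72 * 9.81 / 1.83
gamma_d = 14.581 kN/m^3


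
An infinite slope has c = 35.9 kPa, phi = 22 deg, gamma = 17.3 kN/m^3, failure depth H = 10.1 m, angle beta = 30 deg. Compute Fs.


Using Fs = c / (gamma*H*sin(beta)*cos(beta)) + tan(phi)/tan(beta)
Cohesion contribution = 35.9 / (17.3*10.1*sin(30)*cos(30))
Cohesion contribution = 0.474489
Friction contribution = tan(22)/tan(30) = 0.699794
Fs = 0.474489 + 0.699794
Fs = 1.174


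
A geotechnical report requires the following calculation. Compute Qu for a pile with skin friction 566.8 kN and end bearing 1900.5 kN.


Result: 2467.3 kN

Derivation:
Using Qu = Qf + Qb
Qu = 566.8 + 1900.5
Qu = 2467.3 kN


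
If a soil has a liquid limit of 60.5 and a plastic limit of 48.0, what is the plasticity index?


Result: 12.5

Derivation:
Using PI = LL - PL
PI = 60.5 - 48.0
PI = 12.5


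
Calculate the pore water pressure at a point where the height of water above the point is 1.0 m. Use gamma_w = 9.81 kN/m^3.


Result: 9.81 kPa

Derivation:
Using u = gamma_w * h_w
u = 9.81 * 1.0
u = 9.81 kPa


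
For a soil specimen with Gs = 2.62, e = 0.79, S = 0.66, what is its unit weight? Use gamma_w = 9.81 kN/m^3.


Using gamma = gamma_w * (Gs + S*e) / (1 + e)
Numerator: Gs + S*e = 2.62 + 0.66*0.79 = 3.1414
Denominator: 1 + e = 1 + 0.79 = 1.79
gamma = 9.81 * 3.1414 / 1.79
gamma = 17.216 kN/m^3


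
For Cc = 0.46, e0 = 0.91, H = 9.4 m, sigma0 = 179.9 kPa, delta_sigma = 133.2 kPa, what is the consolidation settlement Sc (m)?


Result: 0.5448 m

Derivation:
Using Sc = Cc * H / (1 + e0) * log10((sigma0 + delta_sigma) / sigma0)
Stress ratio = (179.9 + 133.2) / 179.9 = 1.74041
log10(1.74041) = 0.240652
Cc * H / (1 + e0) = 0.46 * 9.4 / (1 + 0.91) = 2.26387
Sc = 2.26387 * 0.240652
Sc = 0.5448 m


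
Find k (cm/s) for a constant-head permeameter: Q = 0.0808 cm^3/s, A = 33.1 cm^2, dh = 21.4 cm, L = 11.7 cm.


Compute hydraulic gradient:
i = dh / L = 21.4 / 11.7 = 1.82906
Then apply Darcy's law:
k = Q / (A * i)
k = 0.0808 / (33.1 * 1.82906)
k = 0.0808 / 60.5419
k = 0.001335 cm/s


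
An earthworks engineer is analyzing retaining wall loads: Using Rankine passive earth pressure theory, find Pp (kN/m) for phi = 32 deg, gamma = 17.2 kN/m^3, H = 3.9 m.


Result: 425.72 kN/m

Derivation:
Compute passive earth pressure coefficient:
Kp = tan^2(45 + phi/2) = tan^2(61.0) = 3.254588
Compute passive force:
Pp = 0.5 * Kp * gamma * H^2
Pp = 0.5 * 3.254588 * 17.2 * 3.9^2
Pp = 425.72 kN/m


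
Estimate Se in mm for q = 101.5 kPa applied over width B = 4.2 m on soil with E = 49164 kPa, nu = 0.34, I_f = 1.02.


Using Se = q * B * (1 - nu^2) * I_f / E
1 - nu^2 = 1 - 0.34^2 = 0.8844
Se = 101.5 * 4.2 * 0.8844 * 1.02 / 49164
Se = 0.007822 m
Convert to mm: Se = 0.007822 * 1000 = 7.822 mm


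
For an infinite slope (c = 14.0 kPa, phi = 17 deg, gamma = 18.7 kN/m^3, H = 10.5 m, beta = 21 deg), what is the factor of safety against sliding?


Result: 1.01

Derivation:
Using Fs = c / (gamma*H*sin(beta)*cos(beta)) + tan(phi)/tan(beta)
Cohesion contribution = 14.0 / (18.7*10.5*sin(21)*cos(21))
Cohesion contribution = 0.213116
Friction contribution = tan(17)/tan(21) = 0.796456
Fs = 0.213116 + 0.796456
Fs = 1.01


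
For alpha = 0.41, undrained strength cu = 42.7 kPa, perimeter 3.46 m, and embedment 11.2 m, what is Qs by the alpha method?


Using Qs = alpha * cu * perimeter * L
Qs = 0.41 * 42.7 * 3.46 * 11.2
Qs = 678.43 kN


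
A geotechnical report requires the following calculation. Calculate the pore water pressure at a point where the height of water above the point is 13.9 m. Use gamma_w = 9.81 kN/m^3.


Using u = gamma_w * h_w
u = 9.81 * 13.9
u = 136.36 kPa


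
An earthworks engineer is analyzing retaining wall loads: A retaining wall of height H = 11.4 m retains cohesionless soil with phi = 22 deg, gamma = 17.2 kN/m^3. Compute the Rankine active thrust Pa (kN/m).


Compute active earth pressure coefficient:
Ka = tan^2(45 - phi/2) = tan^2(34.0) = 0.454962
Compute active force:
Pa = 0.5 * Ka * gamma * H^2
Pa = 0.5 * 0.454962 * 17.2 * 11.4^2
Pa = 508.49 kN/m


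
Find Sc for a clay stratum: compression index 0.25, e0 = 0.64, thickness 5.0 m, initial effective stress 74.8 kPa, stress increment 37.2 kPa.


Result: 0.1336 m

Derivation:
Using Sc = Cc * H / (1 + e0) * log10((sigma0 + delta_sigma) / sigma0)
Stress ratio = (74.8 + 37.2) / 74.8 = 1.49733
log10(1.49733) = 0.175316
Cc * H / (1 + e0) = 0.25 * 5.0 / (1 + 0.64) = 0.762195
Sc = 0.762195 * 0.175316
Sc = 0.1336 m


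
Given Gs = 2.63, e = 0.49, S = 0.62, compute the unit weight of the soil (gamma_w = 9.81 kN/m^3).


Using gamma = gamma_w * (Gs + S*e) / (1 + e)
Numerator: Gs + S*e = 2.63 + 0.62*0.49 = 2.9338
Denominator: 1 + e = 1 + 0.49 = 1.49
gamma = 9.81 * 2.9338 / 1.49
gamma = 19.316 kN/m^3


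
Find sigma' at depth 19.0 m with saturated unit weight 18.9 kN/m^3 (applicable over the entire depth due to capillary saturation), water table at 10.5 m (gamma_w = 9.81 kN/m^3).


Result: 275.72 kPa

Derivation:
Total stress = gamma_sat * depth
sigma = 18.9 * 19.0 = 359.1 kPa
Pore water pressure u = gamma_w * (depth - d_wt)
u = 9.81 * (19.0 - 10.5) = 83.385 kPa
Effective stress = sigma - u
sigma' = 359.1 - 83.385 = 275.72 kPa


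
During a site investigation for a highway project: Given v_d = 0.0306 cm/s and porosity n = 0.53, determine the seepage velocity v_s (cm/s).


Using v_s = v_d / n
v_s = 0.0306 / 0.53
v_s = 0.05774 cm/s


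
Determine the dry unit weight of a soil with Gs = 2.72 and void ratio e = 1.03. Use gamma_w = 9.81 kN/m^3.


Using gamma_d = Gs * gamma_w / (1 + e)
gamma_d = 2.72 * 9.81 / (1 + 1.03)
gamma_d = 2.72 * 9.81 / 2.03
gamma_d = 13.144 kN/m^3


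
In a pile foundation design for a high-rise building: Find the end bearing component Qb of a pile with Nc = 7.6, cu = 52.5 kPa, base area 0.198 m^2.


Using Qb = Nc * cu * Ab
Qb = 7.6 * 52.5 * 0.198
Qb = 79.0 kN


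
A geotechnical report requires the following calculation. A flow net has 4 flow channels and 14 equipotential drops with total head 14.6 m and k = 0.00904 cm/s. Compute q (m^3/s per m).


Convert k to m/s for unit consistency with H:
k = 0.00904 cm/s = 0.00904 / 100 m/s = 9.04e-05 m/s
Using q = k * H * Nf / Nd
Nf / Nd = 4 / 14 = 0.2857
q = 9.04e-05 * 14.6 * 0.2857
q = 0.0003771 m^3/s per m


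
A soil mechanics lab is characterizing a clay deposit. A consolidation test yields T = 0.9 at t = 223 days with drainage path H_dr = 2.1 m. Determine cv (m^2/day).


Using cv = T * H_dr^2 / t
H_dr^2 = 2.1^2 = 4.41
cv = 0.9 * 4.41 / 223
cv = 0.0178 m^2/day


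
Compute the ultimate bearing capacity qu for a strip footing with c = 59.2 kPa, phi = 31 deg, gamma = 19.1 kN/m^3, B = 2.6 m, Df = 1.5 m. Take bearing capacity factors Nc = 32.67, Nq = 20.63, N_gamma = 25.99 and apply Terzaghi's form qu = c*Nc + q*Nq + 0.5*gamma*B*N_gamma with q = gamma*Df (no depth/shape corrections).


Result: 3170.45 kPa

Derivation:
Compute qu = c*Nc + gamma*Df*Nq + 0.5*gamma*B*N_gamma
Term 1: 59.2 * 32.67 = 1934.064
Term 2: 19.1 * 1.5 * 20.63 = 591.0495
Term 3: 0.5 * 19.1 * 2.6 * 25.99 = 645.3317
qu = 1934.064 + 591.0495 + 645.3317
qu = 3170.45 kPa


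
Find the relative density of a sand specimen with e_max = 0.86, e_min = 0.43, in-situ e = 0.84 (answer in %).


Result: 4.65 %

Derivation:
Using Dr = (e_max - e) / (e_max - e_min) * 100
e_max - e = 0.86 - 0.84 = 0.02
e_max - e_min = 0.86 - 0.43 = 0.43
Dr = 0.02 / 0.43 * 100
Dr = 4.65 %


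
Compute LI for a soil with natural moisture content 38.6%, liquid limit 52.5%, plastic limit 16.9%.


First compute the plasticity index:
PI = LL - PL = 52.5 - 16.9 = 35.6
Then compute the liquidity index:
LI = (w - PL) / PI
LI = (38.6 - 16.9) / 35.6
LI = 0.61


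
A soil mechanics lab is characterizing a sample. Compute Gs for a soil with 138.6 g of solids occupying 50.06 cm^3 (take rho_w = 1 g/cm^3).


Result: 2.769

Derivation:
Using Gs = m_s / (V_s * rho_w)
Since rho_w = 1 g/cm^3:
Gs = 138.6 / 50.06
Gs = 2.769


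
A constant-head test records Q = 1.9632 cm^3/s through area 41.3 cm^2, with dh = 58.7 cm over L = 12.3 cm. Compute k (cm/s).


Compute hydraulic gradient:
i = dh / L = 58.7 / 12.3 = 4.77236
Then apply Darcy's law:
k = Q / (A * i)
k = 1.9632 / (41.3 * 4.77236)
k = 1.9632 / 197.098
k = 0.009961 cm/s


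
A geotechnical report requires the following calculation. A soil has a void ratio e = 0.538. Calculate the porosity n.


Using the relation n = e / (1 + e)
n = 0.538 / (1 + 0.538)
n = 0.538 / 1.538
n = 0.3498


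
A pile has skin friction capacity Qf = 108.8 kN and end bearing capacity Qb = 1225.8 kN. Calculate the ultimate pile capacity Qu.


Result: 1334.6 kN

Derivation:
Using Qu = Qf + Qb
Qu = 108.8 + 1225.8
Qu = 1334.6 kN


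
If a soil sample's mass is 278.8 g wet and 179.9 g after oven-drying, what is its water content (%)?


Using w = (m_wet - m_dry) / m_dry * 100
m_wet - m_dry = 278.8 - 179.9 = 98.9 g
w = 98.9 / 179.9 * 100
w = 54.97 %


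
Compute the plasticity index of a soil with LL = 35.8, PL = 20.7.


Using PI = LL - PL
PI = 35.8 - 20.7
PI = 15.1


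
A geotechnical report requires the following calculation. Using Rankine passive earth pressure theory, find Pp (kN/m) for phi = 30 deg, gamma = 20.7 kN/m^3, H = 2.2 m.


Compute passive earth pressure coefficient:
Kp = tan^2(45 + phi/2) = tan^2(60.0) = 3
Compute passive force:
Pp = 0.5 * Kp * gamma * H^2
Pp = 0.5 * 3 * 20.7 * 2.2^2
Pp = 150.28 kN/m


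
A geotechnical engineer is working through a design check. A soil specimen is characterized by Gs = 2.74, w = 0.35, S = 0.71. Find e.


Using the relation e = Gs * w / S
e = 2.74 * 0.35 / 0.71
e = 1.3507


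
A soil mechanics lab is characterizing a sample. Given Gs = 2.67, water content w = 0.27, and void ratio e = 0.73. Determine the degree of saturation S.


Using S = Gs * w / e
S = 2.67 * 0.27 / 0.73
S = 0.9875


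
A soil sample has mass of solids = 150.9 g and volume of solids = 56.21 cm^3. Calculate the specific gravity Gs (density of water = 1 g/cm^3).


Using Gs = m_s / (V_s * rho_w)
Since rho_w = 1 g/cm^3:
Gs = 150.9 / 56.21
Gs = 2.685


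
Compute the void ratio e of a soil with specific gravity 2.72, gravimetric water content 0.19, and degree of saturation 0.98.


Using the relation e = Gs * w / S
e = 2.72 * 0.19 / 0.98
e = 0.5273


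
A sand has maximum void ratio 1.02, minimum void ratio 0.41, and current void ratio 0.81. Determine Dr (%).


Result: 34.43 %

Derivation:
Using Dr = (e_max - e) / (e_max - e_min) * 100
e_max - e = 1.02 - 0.81 = 0.21
e_max - e_min = 1.02 - 0.41 = 0.61
Dr = 0.21 / 0.61 * 100
Dr = 34.43 %


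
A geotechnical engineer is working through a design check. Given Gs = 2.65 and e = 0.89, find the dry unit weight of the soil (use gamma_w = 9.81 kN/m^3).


Result: 13.755 kN/m^3

Derivation:
Using gamma_d = Gs * gamma_w / (1 + e)
gamma_d = 2.65 * 9.81 / (1 + 0.89)
gamma_d = 2.65 * 9.81 / 1.89
gamma_d = 13.755 kN/m^3


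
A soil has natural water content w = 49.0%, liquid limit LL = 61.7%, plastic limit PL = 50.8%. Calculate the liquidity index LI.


First compute the plasticity index:
PI = LL - PL = 61.7 - 50.8 = 10.9
Then compute the liquidity index:
LI = (w - PL) / PI
LI = (49.0 - 50.8) / 10.9
LI = -0.165


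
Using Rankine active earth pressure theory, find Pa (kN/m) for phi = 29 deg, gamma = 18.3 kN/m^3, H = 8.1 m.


Compute active earth pressure coefficient:
Ka = tan^2(45 - phi/2) = tan^2(30.5) = 0.346974
Compute active force:
Pa = 0.5 * Ka * gamma * H^2
Pa = 0.5 * 0.346974 * 18.3 * 8.1^2
Pa = 208.3 kN/m


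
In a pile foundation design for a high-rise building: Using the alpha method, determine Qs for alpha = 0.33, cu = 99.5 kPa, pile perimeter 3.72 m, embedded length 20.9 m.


Using Qs = alpha * cu * perimeter * L
Qs = 0.33 * 99.5 * 3.72 * 20.9
Qs = 2552.86 kN


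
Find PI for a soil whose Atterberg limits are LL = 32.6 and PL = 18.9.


Using PI = LL - PL
PI = 32.6 - 18.9
PI = 13.7


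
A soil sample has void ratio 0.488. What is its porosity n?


Result: 0.328

Derivation:
Using the relation n = e / (1 + e)
n = 0.488 / (1 + 0.488)
n = 0.488 / 1.488
n = 0.328


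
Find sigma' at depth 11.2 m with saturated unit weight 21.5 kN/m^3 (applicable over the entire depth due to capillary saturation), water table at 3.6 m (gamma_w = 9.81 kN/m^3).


Total stress = gamma_sat * depth
sigma = 21.5 * 11.2 = 240.8 kPa
Pore water pressure u = gamma_w * (depth - d_wt)
u = 9.81 * (11.2 - 3.6) = 74.556 kPa
Effective stress = sigma - u
sigma' = 240.8 - 74.556 = 166.24 kPa


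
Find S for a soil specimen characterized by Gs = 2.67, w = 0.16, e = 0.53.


Result: 0.806

Derivation:
Using S = Gs * w / e
S = 2.67 * 0.16 / 0.53
S = 0.806


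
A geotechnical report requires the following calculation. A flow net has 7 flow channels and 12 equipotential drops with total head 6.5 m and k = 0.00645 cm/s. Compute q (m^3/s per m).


Convert k to m/s for unit consistency with H:
k = 0.00645 cm/s = 0.00645 / 100 m/s = 6.45e-05 m/s
Using q = k * H * Nf / Nd
Nf / Nd = 7 / 12 = 0.5833
q = 6.45e-05 * 6.5 * 0.5833
q = 0.0002446 m^3/s per m


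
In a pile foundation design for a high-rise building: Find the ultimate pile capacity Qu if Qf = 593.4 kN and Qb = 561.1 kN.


Using Qu = Qf + Qb
Qu = 593.4 + 561.1
Qu = 1154.5 kN


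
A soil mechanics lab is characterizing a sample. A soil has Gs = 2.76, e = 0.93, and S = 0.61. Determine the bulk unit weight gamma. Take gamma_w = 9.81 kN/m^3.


Result: 16.912 kN/m^3

Derivation:
Using gamma = gamma_w * (Gs + S*e) / (1 + e)
Numerator: Gs + S*e = 2.76 + 0.61*0.93 = 3.3273
Denominator: 1 + e = 1 + 0.93 = 1.93
gamma = 9.81 * 3.3273 / 1.93
gamma = 16.912 kN/m^3


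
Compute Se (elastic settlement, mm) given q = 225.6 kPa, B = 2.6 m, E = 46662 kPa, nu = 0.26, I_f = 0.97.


Result: 11.369 mm

Derivation:
Using Se = q * B * (1 - nu^2) * I_f / E
1 - nu^2 = 1 - 0.26^2 = 0.9324
Se = 225.6 * 2.6 * 0.9324 * 0.97 / 46662
Se = 0.011369 m
Convert to mm: Se = 0.011369 * 1000 = 11.369 mm


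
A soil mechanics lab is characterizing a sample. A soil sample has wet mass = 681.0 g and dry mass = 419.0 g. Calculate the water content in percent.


Using w = (m_wet - m_dry) / m_dry * 100
m_wet - m_dry = 681.0 - 419.0 = 262.0 g
w = 262.0 / 419.0 * 100
w = 62.53 %


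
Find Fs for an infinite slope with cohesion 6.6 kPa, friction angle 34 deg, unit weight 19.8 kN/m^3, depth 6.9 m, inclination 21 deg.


Result: 1.902

Derivation:
Using Fs = c / (gamma*H*sin(beta)*cos(beta)) + tan(phi)/tan(beta)
Cohesion contribution = 6.6 / (19.8*6.9*sin(21)*cos(21))
Cohesion contribution = 0.144394
Friction contribution = tan(34)/tan(21) = 1.75715
Fs = 0.144394 + 1.75715
Fs = 1.902


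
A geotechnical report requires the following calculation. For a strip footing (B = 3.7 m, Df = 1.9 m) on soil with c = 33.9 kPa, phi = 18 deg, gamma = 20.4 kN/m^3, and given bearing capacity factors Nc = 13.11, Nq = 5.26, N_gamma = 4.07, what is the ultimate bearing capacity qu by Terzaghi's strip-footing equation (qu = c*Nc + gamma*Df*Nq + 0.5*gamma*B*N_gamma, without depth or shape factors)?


Result: 801.91 kPa

Derivation:
Compute qu = c*Nc + gamma*Df*Nq + 0.5*gamma*B*N_gamma
Term 1: 33.9 * 13.11 = 444.429
Term 2: 20.4 * 1.9 * 5.26 = 203.8776
Term 3: 0.5 * 20.4 * 3.7 * 4.07 = 153.6018
qu = 444.429 + 203.8776 + 153.6018
qu = 801.91 kPa


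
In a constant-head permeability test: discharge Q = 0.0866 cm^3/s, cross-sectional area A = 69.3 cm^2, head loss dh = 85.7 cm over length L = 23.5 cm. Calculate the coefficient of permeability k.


Compute hydraulic gradient:
i = dh / L = 85.7 / 23.5 = 3.64681
Then apply Darcy's law:
k = Q / (A * i)
k = 0.0866 / (69.3 * 3.64681)
k = 0.0866 / 252.724
k = 0.000343 cm/s


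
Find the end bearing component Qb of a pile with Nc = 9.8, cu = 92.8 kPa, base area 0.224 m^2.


Using Qb = Nc * cu * Ab
Qb = 9.8 * 92.8 * 0.224
Qb = 203.71 kN


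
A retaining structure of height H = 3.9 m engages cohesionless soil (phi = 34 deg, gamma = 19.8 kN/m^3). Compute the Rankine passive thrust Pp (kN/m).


Result: 532.62 kN/m

Derivation:
Compute passive earth pressure coefficient:
Kp = tan^2(45 + phi/2) = tan^2(62.0) = 3.537132
Compute passive force:
Pp = 0.5 * Kp * gamma * H^2
Pp = 0.5 * 3.537132 * 19.8 * 3.9^2
Pp = 532.62 kN/m


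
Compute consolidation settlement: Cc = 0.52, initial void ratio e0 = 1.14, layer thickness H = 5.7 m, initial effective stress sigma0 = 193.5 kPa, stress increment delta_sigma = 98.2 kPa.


Using Sc = Cc * H / (1 + e0) * log10((sigma0 + delta_sigma) / sigma0)
Stress ratio = (193.5 + 98.2) / 193.5 = 1.50749
log10(1.50749) = 0.178255
Cc * H / (1 + e0) = 0.52 * 5.7 / (1 + 1.14) = 1.38505
Sc = 1.38505 * 0.178255
Sc = 0.2469 m


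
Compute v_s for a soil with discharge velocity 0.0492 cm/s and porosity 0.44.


Result: 0.11182 cm/s

Derivation:
Using v_s = v_d / n
v_s = 0.0492 / 0.44
v_s = 0.11182 cm/s


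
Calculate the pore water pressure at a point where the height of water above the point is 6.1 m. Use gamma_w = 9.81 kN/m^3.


Using u = gamma_w * h_w
u = 9.81 * 6.1
u = 59.84 kPa


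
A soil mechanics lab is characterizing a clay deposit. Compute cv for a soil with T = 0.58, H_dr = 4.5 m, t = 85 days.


Result: 0.13818 m^2/day

Derivation:
Using cv = T * H_dr^2 / t
H_dr^2 = 4.5^2 = 20.25
cv = 0.58 * 20.25 / 85
cv = 0.13818 m^2/day


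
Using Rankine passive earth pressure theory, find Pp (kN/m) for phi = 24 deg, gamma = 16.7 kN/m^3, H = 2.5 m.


Result: 123.75 kN/m

Derivation:
Compute passive earth pressure coefficient:
Kp = tan^2(45 + phi/2) = tan^2(57.0) = 2.371184
Compute passive force:
Pp = 0.5 * Kp * gamma * H^2
Pp = 0.5 * 2.371184 * 16.7 * 2.5^2
Pp = 123.75 kN/m


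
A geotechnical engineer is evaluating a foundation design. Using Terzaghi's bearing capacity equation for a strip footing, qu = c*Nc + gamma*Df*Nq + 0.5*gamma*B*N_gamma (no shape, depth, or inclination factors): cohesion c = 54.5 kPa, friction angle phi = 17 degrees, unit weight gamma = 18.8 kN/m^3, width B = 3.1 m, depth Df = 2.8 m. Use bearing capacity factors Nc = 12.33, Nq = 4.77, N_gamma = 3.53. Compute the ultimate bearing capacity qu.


Compute qu = c*Nc + gamma*Df*Nq + 0.5*gamma*B*N_gamma
Term 1: 54.5 * 12.33 = 671.985
Term 2: 18.8 * 2.8 * 4.77 = 251.0928
Term 3: 0.5 * 18.8 * 3.1 * 3.53 = 102.8642
qu = 671.985 + 251.0928 + 102.8642
qu = 1025.94 kPa


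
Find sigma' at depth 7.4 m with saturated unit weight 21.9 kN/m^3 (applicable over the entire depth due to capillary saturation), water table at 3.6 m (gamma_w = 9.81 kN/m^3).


Total stress = gamma_sat * depth
sigma = 21.9 * 7.4 = 162.06 kPa
Pore water pressure u = gamma_w * (depth - d_wt)
u = 9.81 * (7.4 - 3.6) = 37.278 kPa
Effective stress = sigma - u
sigma' = 162.06 - 37.278 = 124.78 kPa


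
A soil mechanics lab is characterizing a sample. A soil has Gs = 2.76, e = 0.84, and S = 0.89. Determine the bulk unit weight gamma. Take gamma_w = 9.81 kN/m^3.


Using gamma = gamma_w * (Gs + S*e) / (1 + e)
Numerator: Gs + S*e = 2.76 + 0.89*0.84 = 3.5076
Denominator: 1 + e = 1 + 0.84 = 1.84
gamma = 9.81 * 3.5076 / 1.84
gamma = 18.701 kN/m^3


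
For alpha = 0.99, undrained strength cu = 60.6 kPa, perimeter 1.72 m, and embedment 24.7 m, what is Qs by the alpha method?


Using Qs = alpha * cu * perimeter * L
Qs = 0.99 * 60.6 * 1.72 * 24.7
Qs = 2548.79 kN


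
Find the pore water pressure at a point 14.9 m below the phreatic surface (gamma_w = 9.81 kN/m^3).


Using u = gamma_w * h_w
u = 9.81 * 14.9
u = 146.17 kPa


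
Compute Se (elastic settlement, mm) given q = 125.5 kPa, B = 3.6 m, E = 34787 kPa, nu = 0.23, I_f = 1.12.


Result: 13.777 mm

Derivation:
Using Se = q * B * (1 - nu^2) * I_f / E
1 - nu^2 = 1 - 0.23^2 = 0.9471
Se = 125.5 * 3.6 * 0.9471 * 1.12 / 34787
Se = 0.013777 m
Convert to mm: Se = 0.013777 * 1000 = 13.777 mm


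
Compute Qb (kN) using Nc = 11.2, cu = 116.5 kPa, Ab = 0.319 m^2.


Using Qb = Nc * cu * Ab
Qb = 11.2 * 116.5 * 0.319
Qb = 416.23 kN


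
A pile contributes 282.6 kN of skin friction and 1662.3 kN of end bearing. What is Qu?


Result: 1944.9 kN

Derivation:
Using Qu = Qf + Qb
Qu = 282.6 + 1662.3
Qu = 1944.9 kN


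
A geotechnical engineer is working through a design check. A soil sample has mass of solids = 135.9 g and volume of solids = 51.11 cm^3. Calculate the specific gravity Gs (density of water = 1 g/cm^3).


Using Gs = m_s / (V_s * rho_w)
Since rho_w = 1 g/cm^3:
Gs = 135.9 / 51.11
Gs = 2.659


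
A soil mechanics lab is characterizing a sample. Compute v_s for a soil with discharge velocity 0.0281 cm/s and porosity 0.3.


Result: 0.09367 cm/s

Derivation:
Using v_s = v_d / n
v_s = 0.0281 / 0.3
v_s = 0.09367 cm/s


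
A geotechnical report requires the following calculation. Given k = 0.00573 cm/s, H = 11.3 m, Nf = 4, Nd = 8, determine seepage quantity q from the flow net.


Result: 0.0003237 m^3/s per m

Derivation:
Convert k to m/s for unit consistency with H:
k = 0.00573 cm/s = 0.00573 / 100 m/s = 5.73e-05 m/s
Using q = k * H * Nf / Nd
Nf / Nd = 4 / 8 = 0.5
q = 5.73e-05 * 11.3 * 0.5
q = 0.0003237 m^3/s per m


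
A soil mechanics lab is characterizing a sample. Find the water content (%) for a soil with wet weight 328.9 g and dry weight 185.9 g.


Result: 76.92 %

Derivation:
Using w = (m_wet - m_dry) / m_dry * 100
m_wet - m_dry = 328.9 - 185.9 = 143.0 g
w = 143.0 / 185.9 * 100
w = 76.92 %


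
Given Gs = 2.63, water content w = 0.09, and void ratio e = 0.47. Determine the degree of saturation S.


Result: 0.5036

Derivation:
Using S = Gs * w / e
S = 2.63 * 0.09 / 0.47
S = 0.5036


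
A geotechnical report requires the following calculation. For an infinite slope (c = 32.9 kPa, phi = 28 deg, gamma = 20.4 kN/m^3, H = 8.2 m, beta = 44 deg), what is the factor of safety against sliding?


Result: 0.944

Derivation:
Using Fs = c / (gamma*H*sin(beta)*cos(beta)) + tan(phi)/tan(beta)
Cohesion contribution = 32.9 / (20.4*8.2*sin(44)*cos(44))
Cohesion contribution = 0.393592
Friction contribution = tan(28)/tan(44) = 0.550601
Fs = 0.393592 + 0.550601
Fs = 0.944


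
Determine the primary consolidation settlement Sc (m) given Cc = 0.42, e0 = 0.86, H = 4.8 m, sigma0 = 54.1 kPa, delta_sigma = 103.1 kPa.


Using Sc = Cc * H / (1 + e0) * log10((sigma0 + delta_sigma) / sigma0)
Stress ratio = (54.1 + 103.1) / 54.1 = 2.90573
log10(2.90573) = 0.463255
Cc * H / (1 + e0) = 0.42 * 4.8 / (1 + 0.86) = 1.08387
Sc = 1.08387 * 0.463255
Sc = 0.5021 m


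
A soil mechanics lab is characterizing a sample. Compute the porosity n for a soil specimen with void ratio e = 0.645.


Using the relation n = e / (1 + e)
n = 0.645 / (1 + 0.645)
n = 0.645 / 1.645
n = 0.3921


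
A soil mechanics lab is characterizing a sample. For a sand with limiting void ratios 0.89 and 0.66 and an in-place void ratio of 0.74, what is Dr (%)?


Using Dr = (e_max - e) / (e_max - e_min) * 100
e_max - e = 0.89 - 0.74 = 0.15
e_max - e_min = 0.89 - 0.66 = 0.23
Dr = 0.15 / 0.23 * 100
Dr = 65.22 %


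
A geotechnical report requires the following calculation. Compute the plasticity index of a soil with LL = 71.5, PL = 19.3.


Result: 52.2

Derivation:
Using PI = LL - PL
PI = 71.5 - 19.3
PI = 52.2


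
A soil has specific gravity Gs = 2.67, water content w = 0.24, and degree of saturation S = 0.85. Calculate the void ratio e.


Using the relation e = Gs * w / S
e = 2.67 * 0.24 / 0.85
e = 0.7539


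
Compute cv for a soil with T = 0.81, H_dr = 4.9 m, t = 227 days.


Using cv = T * H_dr^2 / t
H_dr^2 = 4.9^2 = 24.01
cv = 0.81 * 24.01 / 227
cv = 0.08567 m^2/day


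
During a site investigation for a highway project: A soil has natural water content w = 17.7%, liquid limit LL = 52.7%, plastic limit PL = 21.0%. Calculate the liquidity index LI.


First compute the plasticity index:
PI = LL - PL = 52.7 - 21.0 = 31.7
Then compute the liquidity index:
LI = (w - PL) / PI
LI = (17.7 - 21.0) / 31.7
LI = -0.104


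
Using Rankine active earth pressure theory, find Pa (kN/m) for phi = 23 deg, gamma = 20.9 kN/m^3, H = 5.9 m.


Result: 159.36 kN/m

Derivation:
Compute active earth pressure coefficient:
Ka = tan^2(45 - phi/2) = tan^2(33.5) = 0.438092
Compute active force:
Pa = 0.5 * Ka * gamma * H^2
Pa = 0.5 * 0.438092 * 20.9 * 5.9^2
Pa = 159.36 kN/m


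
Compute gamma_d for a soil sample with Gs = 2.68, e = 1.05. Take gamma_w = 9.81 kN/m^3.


Using gamma_d = Gs * gamma_w / (1 + e)
gamma_d = 2.68 * 9.81 / (1 + 1.05)
gamma_d = 2.68 * 9.81 / 2.05
gamma_d = 12.825 kN/m^3


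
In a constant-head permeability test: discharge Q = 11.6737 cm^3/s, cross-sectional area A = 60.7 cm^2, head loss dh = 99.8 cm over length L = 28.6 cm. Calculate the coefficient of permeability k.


Compute hydraulic gradient:
i = dh / L = 99.8 / 28.6 = 3.48951
Then apply Darcy's law:
k = Q / (A * i)
k = 11.6737 / (60.7 * 3.48951)
k = 11.6737 / 211.813
k = 0.055113 cm/s


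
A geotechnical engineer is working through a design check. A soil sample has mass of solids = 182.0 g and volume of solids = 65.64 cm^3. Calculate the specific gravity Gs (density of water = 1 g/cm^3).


Result: 2.773

Derivation:
Using Gs = m_s / (V_s * rho_w)
Since rho_w = 1 g/cm^3:
Gs = 182.0 / 65.64
Gs = 2.773


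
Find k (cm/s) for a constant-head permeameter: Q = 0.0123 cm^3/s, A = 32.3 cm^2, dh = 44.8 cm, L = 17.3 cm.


Result: 0.000147 cm/s

Derivation:
Compute hydraulic gradient:
i = dh / L = 44.8 / 17.3 = 2.5896
Then apply Darcy's law:
k = Q / (A * i)
k = 0.0123 / (32.3 * 2.5896)
k = 0.0123 / 83.6439
k = 0.000147 cm/s


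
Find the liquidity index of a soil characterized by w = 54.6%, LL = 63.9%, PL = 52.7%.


First compute the plasticity index:
PI = LL - PL = 63.9 - 52.7 = 11.2
Then compute the liquidity index:
LI = (w - PL) / PI
LI = (54.6 - 52.7) / 11.2
LI = 0.17


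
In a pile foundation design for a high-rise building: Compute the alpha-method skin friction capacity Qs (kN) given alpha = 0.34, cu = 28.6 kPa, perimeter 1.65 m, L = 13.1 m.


Using Qs = alpha * cu * perimeter * L
Qs = 0.34 * 28.6 * 1.65 * 13.1
Qs = 210.18 kN


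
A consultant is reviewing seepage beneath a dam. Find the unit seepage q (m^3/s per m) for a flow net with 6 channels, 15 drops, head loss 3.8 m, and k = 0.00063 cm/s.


Result: 9.576e-06 m^3/s per m

Derivation:
Convert k to m/s for unit consistency with H:
k = 0.00063 cm/s = 0.00063 / 100 m/s = 6.3e-06 m/s
Using q = k * H * Nf / Nd
Nf / Nd = 6 / 15 = 0.4
q = 6.3e-06 * 3.8 * 0.4
q = 9.576e-06 m^3/s per m


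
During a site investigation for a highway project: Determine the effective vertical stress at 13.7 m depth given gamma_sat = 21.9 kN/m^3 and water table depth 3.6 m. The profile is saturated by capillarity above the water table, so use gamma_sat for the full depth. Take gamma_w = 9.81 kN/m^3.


Total stress = gamma_sat * depth
sigma = 21.9 * 13.7 = 300.03 kPa
Pore water pressure u = gamma_w * (depth - d_wt)
u = 9.81 * (13.7 - 3.6) = 99.081 kPa
Effective stress = sigma - u
sigma' = 300.03 - 99.081 = 200.95 kPa


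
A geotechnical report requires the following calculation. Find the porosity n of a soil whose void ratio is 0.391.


Result: 0.2811

Derivation:
Using the relation n = e / (1 + e)
n = 0.391 / (1 + 0.391)
n = 0.391 / 1.391
n = 0.2811


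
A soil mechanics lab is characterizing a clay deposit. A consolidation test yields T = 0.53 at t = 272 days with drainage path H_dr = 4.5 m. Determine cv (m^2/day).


Using cv = T * H_dr^2 / t
H_dr^2 = 4.5^2 = 20.25
cv = 0.53 * 20.25 / 272
cv = 0.03946 m^2/day


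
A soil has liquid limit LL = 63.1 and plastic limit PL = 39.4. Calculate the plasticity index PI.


Using PI = LL - PL
PI = 63.1 - 39.4
PI = 23.7


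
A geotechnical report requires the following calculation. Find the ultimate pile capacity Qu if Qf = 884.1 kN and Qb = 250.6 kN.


Using Qu = Qf + Qb
Qu = 884.1 + 250.6
Qu = 1134.7 kN


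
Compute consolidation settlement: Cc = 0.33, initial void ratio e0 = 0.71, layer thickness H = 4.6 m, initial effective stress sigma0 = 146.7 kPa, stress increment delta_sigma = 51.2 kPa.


Using Sc = Cc * H / (1 + e0) * log10((sigma0 + delta_sigma) / sigma0)
Stress ratio = (146.7 + 51.2) / 146.7 = 1.34901
log10(1.34901) = 0.130016
Cc * H / (1 + e0) = 0.33 * 4.6 / (1 + 0.71) = 0.887719
Sc = 0.887719 * 0.130016
Sc = 0.1154 m


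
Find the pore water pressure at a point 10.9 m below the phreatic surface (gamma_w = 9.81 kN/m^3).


Using u = gamma_w * h_w
u = 9.81 * 10.9
u = 106.93 kPa


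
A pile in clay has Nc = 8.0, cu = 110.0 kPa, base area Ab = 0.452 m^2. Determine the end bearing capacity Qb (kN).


Using Qb = Nc * cu * Ab
Qb = 8.0 * 110.0 * 0.452
Qb = 397.76 kN


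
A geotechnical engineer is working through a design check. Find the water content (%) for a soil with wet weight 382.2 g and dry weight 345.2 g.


Using w = (m_wet - m_dry) / m_dry * 100
m_wet - m_dry = 382.2 - 345.2 = 37.0 g
w = 37.0 / 345.2 * 100
w = 10.72 %


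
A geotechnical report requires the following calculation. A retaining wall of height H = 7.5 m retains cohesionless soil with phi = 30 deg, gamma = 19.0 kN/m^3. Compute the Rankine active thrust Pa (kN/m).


Compute active earth pressure coefficient:
Ka = tan^2(45 - phi/2) = tan^2(30.0) = 0.333333
Compute active force:
Pa = 0.5 * Ka * gamma * H^2
Pa = 0.5 * 0.333333 * 19.0 * 7.5^2
Pa = 178.12 kN/m


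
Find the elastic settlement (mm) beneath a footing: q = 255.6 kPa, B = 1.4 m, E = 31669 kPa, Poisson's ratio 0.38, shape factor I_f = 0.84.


Using Se = q * B * (1 - nu^2) * I_f / E
1 - nu^2 = 1 - 0.38^2 = 0.8556
Se = 255.6 * 1.4 * 0.8556 * 0.84 / 31669
Se = 0.008121 m
Convert to mm: Se = 0.008121 * 1000 = 8.121 mm


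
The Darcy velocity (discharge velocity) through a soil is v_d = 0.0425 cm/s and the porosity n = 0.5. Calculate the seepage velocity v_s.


Using v_s = v_d / n
v_s = 0.0425 / 0.5
v_s = 0.085 cm/s


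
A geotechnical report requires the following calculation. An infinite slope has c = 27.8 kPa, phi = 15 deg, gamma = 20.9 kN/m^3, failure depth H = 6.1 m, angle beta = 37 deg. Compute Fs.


Using Fs = c / (gamma*H*sin(beta)*cos(beta)) + tan(phi)/tan(beta)
Cohesion contribution = 27.8 / (20.9*6.1*sin(37)*cos(37))
Cohesion contribution = 0.453688
Friction contribution = tan(15)/tan(37) = 0.355581
Fs = 0.453688 + 0.355581
Fs = 0.809


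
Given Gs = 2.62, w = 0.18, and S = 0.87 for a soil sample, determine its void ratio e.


Result: 0.5421

Derivation:
Using the relation e = Gs * w / S
e = 2.62 * 0.18 / 0.87
e = 0.5421


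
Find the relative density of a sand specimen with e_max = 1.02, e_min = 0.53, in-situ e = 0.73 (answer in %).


Using Dr = (e_max - e) / (e_max - e_min) * 100
e_max - e = 1.02 - 0.73 = 0.29
e_max - e_min = 1.02 - 0.53 = 0.49
Dr = 0.29 / 0.49 * 100
Dr = 59.18 %


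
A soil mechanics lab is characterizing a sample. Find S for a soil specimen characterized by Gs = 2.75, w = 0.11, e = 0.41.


Using S = Gs * w / e
S = 2.75 * 0.11 / 0.41
S = 0.7378


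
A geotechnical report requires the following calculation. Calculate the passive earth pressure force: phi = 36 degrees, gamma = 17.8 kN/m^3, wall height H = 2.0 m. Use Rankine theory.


Result: 137.13 kN/m

Derivation:
Compute passive earth pressure coefficient:
Kp = tan^2(45 + phi/2) = tan^2(63.0) = 3.85184
Compute passive force:
Pp = 0.5 * Kp * gamma * H^2
Pp = 0.5 * 3.85184 * 17.8 * 2.0^2
Pp = 137.13 kN/m
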